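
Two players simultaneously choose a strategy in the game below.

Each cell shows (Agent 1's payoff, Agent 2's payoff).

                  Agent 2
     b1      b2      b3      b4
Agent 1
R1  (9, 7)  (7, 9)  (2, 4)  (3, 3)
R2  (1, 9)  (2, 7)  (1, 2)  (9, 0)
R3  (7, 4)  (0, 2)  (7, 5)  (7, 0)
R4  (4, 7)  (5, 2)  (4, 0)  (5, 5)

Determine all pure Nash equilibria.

The pure Nash equilibria are (R1, b2) and (R3, b3).

Check each profile: it is a Nash equilibrium iff no player can strictly gain by switching unilaterally.
(R1, b1): Agent 2 can switch to b2 (7 → 9). Not NE.
(R1, b2): Agent 1 gets 7, best alternative 5; Agent 2 gets 9, best alternative 7. No profitable deviation — NE.
(R1, b3): Agent 1 can switch to R3 (2 → 7). Not NE.
(R1, b4): Agent 1 can switch to R2 (3 → 9). Not NE.
(R2, b1): Agent 1 can switch to R1 (1 → 9). Not NE.
(R2, b2): Agent 1 can switch to R1 (2 → 7). Not NE.
(R2, b3): Agent 1 can switch to R1 (1 → 2). Not NE.
(R3, b3): Agent 1 gets 7, best alternative 4; Agent 2 gets 5, best alternative 4. No profitable deviation — NE.
(The remaining 8 profiles each have a profitable deviation by the same check.)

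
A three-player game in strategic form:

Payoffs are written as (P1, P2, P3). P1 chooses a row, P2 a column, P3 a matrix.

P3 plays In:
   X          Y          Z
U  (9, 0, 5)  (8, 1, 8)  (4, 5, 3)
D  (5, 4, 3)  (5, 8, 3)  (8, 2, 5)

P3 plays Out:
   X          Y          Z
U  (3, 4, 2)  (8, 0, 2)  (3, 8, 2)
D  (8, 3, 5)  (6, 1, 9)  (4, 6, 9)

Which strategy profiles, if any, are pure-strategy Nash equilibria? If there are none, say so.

For each player, find the best response to each opponent profile; mutual best responses are the pure NE.
P1 against (X, In): payoffs 9, 5 → best response U.
P1 against (X, Out): payoffs 3, 8 → best response D.
P1 against (Y, In): payoffs 8, 5 → best response U.
P1 against (Y, Out): payoffs 8, 6 → best response U.
P1 against (Z, In): payoffs 4, 8 → best response D.
P1 against (Z, Out): payoffs 3, 4 → best response D.
P2 against (U, In): payoffs 0, 1, 5 → best response Z.
P2 against (U, Out): payoffs 4, 0, 8 → best response Z.
P2 against (D, In): payoffs 4, 8, 2 → best response Y.
P2 against (D, Out): payoffs 3, 1, 6 → best response Z.
P3 against (U, X): payoffs 5, 2 → best response In.
P3 against (U, Y): payoffs 8, 2 → best response In.
P3 against (U, Z): payoffs 3, 2 → best response In.
P3 against (D, X): payoffs 3, 5 → best response Out.
P3 against (D, Y): payoffs 3, 9 → best response Out.
P3 against (D, Z): payoffs 5, 9 → best response Out.
Mutual best responses: (D, Z, Out).

(D, Z, Out)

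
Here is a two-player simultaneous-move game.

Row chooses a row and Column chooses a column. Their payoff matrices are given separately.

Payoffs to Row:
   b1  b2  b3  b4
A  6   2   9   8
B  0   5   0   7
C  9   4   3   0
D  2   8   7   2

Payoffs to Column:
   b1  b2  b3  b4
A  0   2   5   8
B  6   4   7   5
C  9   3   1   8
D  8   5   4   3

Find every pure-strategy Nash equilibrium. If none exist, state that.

The pure Nash equilibria are (A, b4) and (C, b1).

Row against b1: payoffs 6, 0, 9, 2 → best response C.
Row against b2: payoffs 2, 5, 4, 8 → best response D.
Row against b3: payoffs 9, 0, 3, 7 → best response A.
Row against b4: payoffs 8, 7, 0, 2 → best response A.
Column against A: payoffs 0, 2, 5, 8 → best response b4.
Column against B: payoffs 6, 4, 7, 5 → best response b3.
Column against C: payoffs 9, 3, 1, 8 → best response b1.
Column against D: payoffs 8, 5, 4, 3 → best response b1.
Mutual best responses: (A, b4); (C, b1).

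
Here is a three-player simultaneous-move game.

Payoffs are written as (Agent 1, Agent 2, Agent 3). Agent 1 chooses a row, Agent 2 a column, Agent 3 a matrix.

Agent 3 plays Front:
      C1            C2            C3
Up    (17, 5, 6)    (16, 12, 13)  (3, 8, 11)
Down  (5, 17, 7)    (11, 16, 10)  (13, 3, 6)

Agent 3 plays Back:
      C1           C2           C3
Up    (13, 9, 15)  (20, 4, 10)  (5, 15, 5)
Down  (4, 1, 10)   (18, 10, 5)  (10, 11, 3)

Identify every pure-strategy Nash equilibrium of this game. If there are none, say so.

Agent 1 against (C1, Front): payoffs 17, 5 → best response Up.
Agent 1 against (C1, Back): payoffs 13, 4 → best response Up.
Agent 1 against (C2, Front): payoffs 16, 11 → best response Up.
Agent 1 against (C2, Back): payoffs 20, 18 → best response Up.
Agent 1 against (C3, Front): payoffs 3, 13 → best response Down.
Agent 1 against (C3, Back): payoffs 5, 10 → best response Down.
Agent 2 against (Up, Front): payoffs 5, 12, 8 → best response C2.
Agent 2 against (Up, Back): payoffs 9, 4, 15 → best response C3.
Agent 2 against (Down, Front): payoffs 17, 16, 3 → best response C1.
Agent 2 against (Down, Back): payoffs 1, 10, 11 → best response C3.
Agent 3 against (Up, C1): payoffs 6, 15 → best response Back.
Agent 3 against (Up, C2): payoffs 13, 10 → best response Front.
Agent 3 against (Up, C3): payoffs 11, 5 → best response Front.
Agent 3 against (Down, C1): payoffs 7, 10 → best response Back.
Agent 3 against (Down, C2): payoffs 10, 5 → best response Front.
Agent 3 against (Down, C3): payoffs 6, 3 → best response Front.
Mutual best responses: (Up, C2, Front).

The unique pure-strategy Nash equilibrium is (Up, C2, Front).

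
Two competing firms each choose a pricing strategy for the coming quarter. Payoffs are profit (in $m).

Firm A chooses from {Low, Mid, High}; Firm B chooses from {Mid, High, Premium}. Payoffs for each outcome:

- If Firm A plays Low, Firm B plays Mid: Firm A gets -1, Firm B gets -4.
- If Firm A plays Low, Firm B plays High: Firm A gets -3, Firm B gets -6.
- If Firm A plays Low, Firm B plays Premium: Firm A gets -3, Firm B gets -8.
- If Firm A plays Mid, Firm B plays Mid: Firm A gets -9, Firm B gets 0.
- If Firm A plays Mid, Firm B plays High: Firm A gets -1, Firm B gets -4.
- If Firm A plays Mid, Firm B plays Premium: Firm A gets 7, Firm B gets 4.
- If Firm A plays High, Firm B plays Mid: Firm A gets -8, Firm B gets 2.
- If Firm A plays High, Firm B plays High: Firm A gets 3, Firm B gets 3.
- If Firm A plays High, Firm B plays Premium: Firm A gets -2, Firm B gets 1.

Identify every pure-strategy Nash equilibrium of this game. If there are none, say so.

Mark each player's best response to every combination of opponents' strategies; a profile where every player is best-responding is a pure Nash equilibrium.
Firm A against Mid: payoffs -1, -9, -8 → best response Low.
Firm A against High: payoffs -3, -1, 3 → best response High.
Firm A against Premium: payoffs -3, 7, -2 → best response Mid.
Firm B against Low: payoffs -4, -6, -8 → best response Mid.
Firm B against Mid: payoffs 0, -4, 4 → best response Premium.
Firm B against High: payoffs 2, 3, 1 → best response High.
Mutual best responses: (Low, Mid); (Mid, Premium); (High, High).

The pure Nash equilibria are (Low, Mid) and (Mid, Premium) and (High, High).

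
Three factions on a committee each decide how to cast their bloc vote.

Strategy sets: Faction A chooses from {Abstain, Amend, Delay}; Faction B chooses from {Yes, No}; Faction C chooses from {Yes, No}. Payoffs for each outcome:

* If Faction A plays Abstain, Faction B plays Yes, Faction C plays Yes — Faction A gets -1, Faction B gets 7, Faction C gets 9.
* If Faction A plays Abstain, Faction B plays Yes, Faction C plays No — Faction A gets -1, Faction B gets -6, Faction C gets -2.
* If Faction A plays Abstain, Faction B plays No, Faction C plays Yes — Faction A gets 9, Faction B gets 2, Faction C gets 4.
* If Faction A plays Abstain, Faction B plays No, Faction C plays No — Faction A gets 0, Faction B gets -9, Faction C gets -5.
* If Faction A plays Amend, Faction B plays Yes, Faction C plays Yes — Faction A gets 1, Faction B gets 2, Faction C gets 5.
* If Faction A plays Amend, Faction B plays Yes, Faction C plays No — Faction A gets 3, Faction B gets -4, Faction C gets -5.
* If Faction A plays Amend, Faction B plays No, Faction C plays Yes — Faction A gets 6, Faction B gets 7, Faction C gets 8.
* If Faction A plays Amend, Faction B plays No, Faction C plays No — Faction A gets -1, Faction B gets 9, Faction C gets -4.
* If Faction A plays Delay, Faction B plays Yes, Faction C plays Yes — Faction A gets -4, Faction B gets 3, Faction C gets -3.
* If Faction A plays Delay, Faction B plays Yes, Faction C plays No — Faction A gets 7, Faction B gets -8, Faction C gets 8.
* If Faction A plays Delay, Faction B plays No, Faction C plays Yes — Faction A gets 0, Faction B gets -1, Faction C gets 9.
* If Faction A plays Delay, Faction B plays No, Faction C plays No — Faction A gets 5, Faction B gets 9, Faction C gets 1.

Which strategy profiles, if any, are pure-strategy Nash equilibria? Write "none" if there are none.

This game has no pure Nash equilibrium.

Faction A against (Yes, Yes): payoffs -1, 1, -4 → best response Amend.
Faction A against (Yes, No): payoffs -1, 3, 7 → best response Delay.
Faction A against (No, Yes): payoffs 9, 6, 0 → best response Abstain.
Faction A against (No, No): payoffs 0, -1, 5 → best response Delay.
Faction B against (Abstain, Yes): payoffs 7, 2 → best response Yes.
Faction B against (Abstain, No): payoffs -6, -9 → best response Yes.
Faction B against (Amend, Yes): payoffs 2, 7 → best response No.
Faction B against (Amend, No): payoffs -4, 9 → best response No.
Faction B against (Delay, Yes): payoffs 3, -1 → best response Yes.
Faction B against (Delay, No): payoffs -8, 9 → best response No.
Faction C against (Abstain, Yes): payoffs 9, -2 → best response Yes.
Faction C against (Abstain, No): payoffs 4, -5 → best response Yes.
Faction C against (Amend, Yes): payoffs 5, -5 → best response Yes.
Faction C against (Amend, No): payoffs 8, -4 → best response Yes.
Faction C against (Delay, Yes): payoffs -3, 8 → best response No.
Faction C against (Delay, No): payoffs 9, 1 → best response Yes.
No profile is a mutual best response for all players.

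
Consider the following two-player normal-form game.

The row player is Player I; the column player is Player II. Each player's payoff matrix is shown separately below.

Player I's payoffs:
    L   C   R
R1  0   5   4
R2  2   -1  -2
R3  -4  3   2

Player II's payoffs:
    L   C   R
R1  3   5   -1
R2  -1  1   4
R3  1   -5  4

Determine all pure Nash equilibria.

The unique pure-strategy Nash equilibrium is (R1, C).

For each strategy profile, look for a profitable unilateral deviation.
(R1, L): Player I can switch to R2 (0 → 2). Not NE.
(R1, C): Player I gets 5, best alternative 3; Player II gets 5, best alternative 3. No profitable deviation — NE.
(R1, R): Player II can switch to L (-1 → 3). Not NE.
(R2, L): Player II can switch to C (-1 → 1). Not NE.
(R2, C): Player I can switch to R1 (-1 → 5). Not NE.
(R2, R): Player I can switch to R1 (-2 → 4). Not NE.
(R3, L): Player I can switch to R1 (-4 → 0). Not NE.
(R3, C): Player I can switch to R1 (3 → 5). Not NE.
(R3, R): Player I can switch to R1 (2 → 4). Not NE.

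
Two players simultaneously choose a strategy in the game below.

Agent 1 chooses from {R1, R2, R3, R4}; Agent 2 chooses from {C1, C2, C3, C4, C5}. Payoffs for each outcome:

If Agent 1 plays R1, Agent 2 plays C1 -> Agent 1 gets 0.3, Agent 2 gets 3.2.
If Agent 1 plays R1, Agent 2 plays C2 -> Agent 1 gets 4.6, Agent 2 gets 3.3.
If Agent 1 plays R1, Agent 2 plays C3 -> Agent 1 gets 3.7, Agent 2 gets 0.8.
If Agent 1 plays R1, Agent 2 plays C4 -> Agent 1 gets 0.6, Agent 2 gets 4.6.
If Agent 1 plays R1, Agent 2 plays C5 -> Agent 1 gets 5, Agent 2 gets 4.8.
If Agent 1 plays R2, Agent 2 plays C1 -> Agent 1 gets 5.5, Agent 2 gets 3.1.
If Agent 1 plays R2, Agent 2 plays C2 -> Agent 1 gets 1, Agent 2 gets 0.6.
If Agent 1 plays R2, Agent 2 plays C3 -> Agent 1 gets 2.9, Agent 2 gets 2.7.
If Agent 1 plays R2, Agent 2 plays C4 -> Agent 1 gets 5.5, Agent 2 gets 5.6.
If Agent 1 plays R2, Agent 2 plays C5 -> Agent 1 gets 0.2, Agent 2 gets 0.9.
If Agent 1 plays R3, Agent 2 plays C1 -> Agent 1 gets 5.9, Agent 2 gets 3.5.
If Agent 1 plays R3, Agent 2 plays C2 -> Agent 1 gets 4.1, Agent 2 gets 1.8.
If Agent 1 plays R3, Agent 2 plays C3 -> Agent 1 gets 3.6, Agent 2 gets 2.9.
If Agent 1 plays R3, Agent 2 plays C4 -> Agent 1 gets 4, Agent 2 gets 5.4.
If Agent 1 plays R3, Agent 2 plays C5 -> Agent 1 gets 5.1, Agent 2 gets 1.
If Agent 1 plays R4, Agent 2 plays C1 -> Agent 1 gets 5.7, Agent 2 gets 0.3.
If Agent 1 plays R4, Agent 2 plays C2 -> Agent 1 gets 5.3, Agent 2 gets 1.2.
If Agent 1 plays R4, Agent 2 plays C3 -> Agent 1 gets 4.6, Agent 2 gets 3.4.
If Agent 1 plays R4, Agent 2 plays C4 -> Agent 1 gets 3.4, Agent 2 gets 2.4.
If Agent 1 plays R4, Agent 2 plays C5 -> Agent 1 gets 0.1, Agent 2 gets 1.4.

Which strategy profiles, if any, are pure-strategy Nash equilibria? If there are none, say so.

(R2, C4) and (R4, C3)

(R1, C1): Agent 1 can switch to R2 (0.3 → 5.5). Not NE.
(R1, C2): Agent 1 can switch to R4 (4.6 → 5.3). Not NE.
(R1, C3): Agent 1 can switch to R4 (3.7 → 4.6). Not NE.
(R1, C4): Agent 1 can switch to R2 (0.6 → 5.5). Not NE.
(R1, C5): Agent 1 can switch to R3 (5 → 5.1). Not NE.
(R2, C1): Agent 1 can switch to R3 (5.5 → 5.9). Not NE.
(R2, C2): Agent 1 can switch to R1 (1 → 4.6). Not NE.
(R2, C3): Agent 1 can switch to R1 (2.9 → 3.7). Not NE.
(R2, C4): Agent 1 gets 5.5, best alternative 4; Agent 2 gets 5.6, best alternative 3.1. No profitable deviation — NE.
(R2, C5): Agent 1 can switch to R1 (0.2 → 5). Not NE.
(R3, C1): Agent 2 can switch to C4 (3.5 → 5.4). Not NE.
(R3, C2): Agent 1 can switch to R1 (4.1 → 4.6). Not NE.
(R3, C3): Agent 1 can switch to R1 (3.6 → 3.7). Not NE.
(R4, C3): Agent 1 gets 4.6, best alternative 3.7; Agent 2 gets 3.4, best alternative 2.4. No profitable deviation — NE.
(The remaining 6 profiles each have a profitable deviation by the same check.)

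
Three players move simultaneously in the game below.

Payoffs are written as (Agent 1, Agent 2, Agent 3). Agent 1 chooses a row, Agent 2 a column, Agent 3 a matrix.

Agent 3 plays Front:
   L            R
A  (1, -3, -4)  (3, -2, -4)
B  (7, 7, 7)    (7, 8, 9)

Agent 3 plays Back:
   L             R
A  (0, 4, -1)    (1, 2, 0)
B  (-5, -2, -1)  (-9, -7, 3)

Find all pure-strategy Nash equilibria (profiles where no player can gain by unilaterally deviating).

(A, L, Front): Agent 1 can switch to B (1 → 7). Not NE.
(A, L, Back): Agent 1 gets 0, best alternative -5; Agent 2 gets 4, best alternative 2; Agent 3 gets -1, best alternative -4. No profitable deviation — NE.
(A, R, Front): Agent 1 can switch to B (3 → 7). Not NE.
(A, R, Back): Agent 2 can switch to L (2 → 4). Not NE.
(B, L, Front): Agent 2 can switch to R (7 → 8). Not NE.
(B, L, Back): Agent 1 can switch to A (-5 → 0). Not NE.
(B, R, Front): Agent 1 gets 7, best alternative 3; Agent 2 gets 8, best alternative 7; Agent 3 gets 9, best alternative 3. No profitable deviation — NE.
(B, R, Back): Agent 1 can switch to A (-9 → 1). Not NE.

(A, L, Back); (B, R, Front)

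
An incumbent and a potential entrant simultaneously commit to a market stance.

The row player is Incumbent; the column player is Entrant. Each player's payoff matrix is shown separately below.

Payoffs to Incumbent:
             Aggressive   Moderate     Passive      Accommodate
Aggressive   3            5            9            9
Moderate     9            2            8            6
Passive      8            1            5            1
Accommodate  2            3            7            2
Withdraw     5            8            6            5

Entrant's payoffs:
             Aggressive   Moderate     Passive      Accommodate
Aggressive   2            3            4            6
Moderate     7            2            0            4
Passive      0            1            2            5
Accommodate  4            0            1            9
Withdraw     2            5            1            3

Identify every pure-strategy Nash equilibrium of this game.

Pure-strategy Nash equilibria: (Aggressive, Accommodate) and (Moderate, Aggressive) and (Withdraw, Moderate)

(Aggressive, Aggressive): Incumbent can switch to Moderate (3 → 9). Not NE.
(Aggressive, Moderate): Incumbent can switch to Withdraw (5 → 8). Not NE.
(Aggressive, Passive): Entrant can switch to Accommodate (4 → 6). Not NE.
(Aggressive, Accommodate): Incumbent gets 9, best alternative 6; Entrant gets 6, best alternative 4. No profitable deviation — NE.
(Moderate, Aggressive): Incumbent gets 9, best alternative 8; Entrant gets 7, best alternative 4. No profitable deviation — NE.
(Moderate, Moderate): Incumbent can switch to Aggressive (2 → 5). Not NE.
(Moderate, Passive): Incumbent can switch to Aggressive (8 → 9). Not NE.
(Moderate, Accommodate): Incumbent can switch to Aggressive (6 → 9). Not NE.
(Passive, Aggressive): Incumbent can switch to Moderate (8 → 9). Not NE.
(Passive, Moderate): Incumbent can switch to Aggressive (1 → 5). Not NE.
(Passive, Passive): Incumbent can switch to Aggressive (5 → 9). Not NE.
(Passive, Accommodate): Incumbent can switch to Aggressive (1 → 9). Not NE.
(Withdraw, Moderate): Incumbent gets 8, best alternative 5; Entrant gets 5, best alternative 3. No profitable deviation — NE.
(The remaining 7 profiles each have a profitable deviation by the same check.)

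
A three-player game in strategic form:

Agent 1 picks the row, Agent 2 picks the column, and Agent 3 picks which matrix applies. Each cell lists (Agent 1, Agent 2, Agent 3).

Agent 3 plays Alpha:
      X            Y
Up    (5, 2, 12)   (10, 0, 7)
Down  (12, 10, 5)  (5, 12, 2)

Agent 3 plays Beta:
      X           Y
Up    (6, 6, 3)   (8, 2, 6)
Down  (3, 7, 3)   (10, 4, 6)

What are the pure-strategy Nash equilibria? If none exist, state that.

For each player, find the best response to each opponent profile; mutual best responses are the pure NE.
Agent 1 against (X, Alpha): payoffs 5, 12 → best response Down.
Agent 1 against (X, Beta): payoffs 6, 3 → best response Up.
Agent 1 against (Y, Alpha): payoffs 10, 5 → best response Up.
Agent 1 against (Y, Beta): payoffs 8, 10 → best response Down.
Agent 2 against (Up, Alpha): payoffs 2, 0 → best response X.
Agent 2 against (Up, Beta): payoffs 6, 2 → best response X.
Agent 2 against (Down, Alpha): payoffs 10, 12 → best response Y.
Agent 2 against (Down, Beta): payoffs 7, 4 → best response X.
Agent 3 against (Up, X): payoffs 12, 3 → best response Alpha.
Agent 3 against (Up, Y): payoffs 7, 6 → best response Alpha.
Agent 3 against (Down, X): payoffs 5, 3 → best response Alpha.
Agent 3 against (Down, Y): payoffs 2, 6 → best response Beta.
No profile is a mutual best response for all players.

No pure-strategy Nash equilibrium.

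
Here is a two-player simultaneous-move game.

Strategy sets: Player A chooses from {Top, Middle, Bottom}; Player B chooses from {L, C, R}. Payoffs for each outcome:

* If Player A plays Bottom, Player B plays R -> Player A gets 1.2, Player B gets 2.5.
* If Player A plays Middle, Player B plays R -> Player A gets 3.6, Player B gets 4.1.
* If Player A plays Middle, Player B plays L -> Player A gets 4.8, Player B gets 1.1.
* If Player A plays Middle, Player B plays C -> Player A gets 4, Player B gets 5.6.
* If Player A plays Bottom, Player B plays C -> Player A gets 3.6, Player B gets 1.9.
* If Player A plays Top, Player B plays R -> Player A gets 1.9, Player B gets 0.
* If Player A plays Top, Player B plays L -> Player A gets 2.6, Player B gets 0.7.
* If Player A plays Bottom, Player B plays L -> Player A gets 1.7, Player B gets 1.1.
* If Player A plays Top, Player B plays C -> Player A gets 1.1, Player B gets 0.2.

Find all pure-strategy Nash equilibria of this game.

For each player, find the best response to each opponent profile; mutual best responses are the pure NE.
Player A against L: payoffs 2.6, 4.8, 1.7 → best response Middle.
Player A against C: payoffs 1.1, 4, 3.6 → best response Middle.
Player A against R: payoffs 1.9, 3.6, 1.2 → best response Middle.
Player B against Top: payoffs 0.7, 0.2, 0 → best response L.
Player B against Middle: payoffs 1.1, 5.6, 4.1 → best response C.
Player B against Bottom: payoffs 1.1, 1.9, 2.5 → best response R.
Mutual best responses: (Middle, C).

The unique pure-strategy Nash equilibrium is (Middle, C).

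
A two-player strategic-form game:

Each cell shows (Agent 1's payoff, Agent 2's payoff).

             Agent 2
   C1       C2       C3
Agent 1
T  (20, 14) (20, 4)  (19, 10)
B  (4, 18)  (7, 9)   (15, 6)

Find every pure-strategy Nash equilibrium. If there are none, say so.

(T, C1)

(T, C1): Agent 1 gets 20, best alternative 4; Agent 2 gets 14, best alternative 10. No profitable deviation — NE.
(T, C2): Agent 2 can switch to C1 (4 → 14). Not NE.
(T, C3): Agent 2 can switch to C1 (10 → 14). Not NE.
(B, C1): Agent 1 can switch to T (4 → 20). Not NE.
(B, C2): Agent 1 can switch to T (7 → 20). Not NE.
(B, C3): Agent 1 can switch to T (15 → 19). Not NE.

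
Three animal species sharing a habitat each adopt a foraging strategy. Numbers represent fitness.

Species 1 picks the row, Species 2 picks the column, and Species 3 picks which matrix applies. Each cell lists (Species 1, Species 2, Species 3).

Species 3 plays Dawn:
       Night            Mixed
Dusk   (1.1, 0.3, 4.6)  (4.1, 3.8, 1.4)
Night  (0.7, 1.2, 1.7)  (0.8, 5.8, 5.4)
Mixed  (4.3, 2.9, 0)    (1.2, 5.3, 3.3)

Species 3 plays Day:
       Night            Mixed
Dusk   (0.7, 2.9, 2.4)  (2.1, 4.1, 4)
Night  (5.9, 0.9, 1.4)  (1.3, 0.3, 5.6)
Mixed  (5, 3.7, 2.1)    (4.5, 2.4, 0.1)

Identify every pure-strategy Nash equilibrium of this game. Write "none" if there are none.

Species 1 against (Night, Dawn): payoffs 1.1, 0.7, 4.3 → best response Mixed.
Species 1 against (Night, Day): payoffs 0.7, 5.9, 5 → best response Night.
Species 1 against (Mixed, Dawn): payoffs 4.1, 0.8, 1.2 → best response Dusk.
Species 1 against (Mixed, Day): payoffs 2.1, 1.3, 4.5 → best response Mixed.
Species 2 against (Dusk, Dawn): payoffs 0.3, 3.8 → best response Mixed.
Species 2 against (Dusk, Day): payoffs 2.9, 4.1 → best response Mixed.
Species 2 against (Night, Dawn): payoffs 1.2, 5.8 → best response Mixed.
Species 2 against (Night, Day): payoffs 0.9, 0.3 → best response Night.
Species 2 against (Mixed, Dawn): payoffs 2.9, 5.3 → best response Mixed.
Species 2 against (Mixed, Day): payoffs 3.7, 2.4 → best response Night.
Species 3 against (Dusk, Night): payoffs 4.6, 2.4 → best response Dawn.
Species 3 against (Dusk, Mixed): payoffs 1.4, 4 → best response Day.
Species 3 against (Night, Night): payoffs 1.7, 1.4 → best response Dawn.
Species 3 against (Night, Mixed): payoffs 5.4, 5.6 → best response Day.
Species 3 against (Mixed, Night): payoffs 0, 2.1 → best response Day.
Species 3 against (Mixed, Mixed): payoffs 3.3, 0.1 → best response Dawn.
No profile is a mutual best response for all players.

This game has no pure Nash equilibrium.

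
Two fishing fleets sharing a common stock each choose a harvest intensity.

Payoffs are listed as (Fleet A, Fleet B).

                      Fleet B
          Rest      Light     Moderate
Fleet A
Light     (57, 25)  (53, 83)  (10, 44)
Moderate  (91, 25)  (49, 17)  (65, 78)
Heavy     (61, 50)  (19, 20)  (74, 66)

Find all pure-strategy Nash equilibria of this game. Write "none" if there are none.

(Light, Rest): Fleet A can switch to Moderate (57 → 91). Not NE.
(Light, Light): Fleet A gets 53, best alternative 49; Fleet B gets 83, best alternative 44. No profitable deviation — NE.
(Light, Moderate): Fleet A can switch to Moderate (10 → 65). Not NE.
(Moderate, Rest): Fleet B can switch to Moderate (25 → 78). Not NE.
(Moderate, Light): Fleet A can switch to Light (49 → 53). Not NE.
(Moderate, Moderate): Fleet A can switch to Heavy (65 → 74). Not NE.
(Heavy, Rest): Fleet A can switch to Moderate (61 → 91). Not NE.
(Heavy, Light): Fleet A can switch to Light (19 → 53). Not NE.
(Heavy, Moderate): Fleet A gets 74, best alternative 65; Fleet B gets 66, best alternative 50. No profitable deviation — NE.

The pure Nash equilibria are (Light, Light), (Heavy, Moderate).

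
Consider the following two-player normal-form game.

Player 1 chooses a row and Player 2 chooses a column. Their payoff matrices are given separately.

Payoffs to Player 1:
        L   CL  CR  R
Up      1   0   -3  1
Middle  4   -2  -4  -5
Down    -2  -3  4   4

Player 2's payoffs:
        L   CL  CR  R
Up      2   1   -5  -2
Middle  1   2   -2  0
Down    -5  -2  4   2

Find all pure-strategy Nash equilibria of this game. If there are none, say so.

(Up, L): Player 1 can switch to Middle (1 → 4). Not NE.
(Up, CL): Player 2 can switch to L (1 → 2). Not NE.
(Up, CR): Player 1 can switch to Down (-3 → 4). Not NE.
(Up, R): Player 1 can switch to Down (1 → 4). Not NE.
(Middle, L): Player 2 can switch to CL (1 → 2). Not NE.
(Middle, CL): Player 1 can switch to Up (-2 → 0). Not NE.
(Middle, CR): Player 1 can switch to Up (-4 → -3). Not NE.
(Middle, R): Player 1 can switch to Up (-5 → 1). Not NE.
(Down, L): Player 1 can switch to Up (-2 → 1). Not NE.
(Down, CL): Player 1 can switch to Up (-3 → 0). Not NE.
(Down, CR): Player 1 gets 4, best alternative -3; Player 2 gets 4, best alternative 2. No profitable deviation — NE.
(The remaining 1 profile has a profitable deviation by the same check.)

(Down, CR)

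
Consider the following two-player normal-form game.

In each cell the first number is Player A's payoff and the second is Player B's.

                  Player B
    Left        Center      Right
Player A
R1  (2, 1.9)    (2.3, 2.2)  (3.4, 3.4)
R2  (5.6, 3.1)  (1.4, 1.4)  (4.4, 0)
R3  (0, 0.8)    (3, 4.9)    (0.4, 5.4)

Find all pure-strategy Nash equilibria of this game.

Pure NE: (R2, Left)

Player A against Left: payoffs 2, 5.6, 0 → best response R2.
Player A against Center: payoffs 2.3, 1.4, 3 → best response R3.
Player A against Right: payoffs 3.4, 4.4, 0.4 → best response R2.
Player B against R1: payoffs 1.9, 2.2, 3.4 → best response Right.
Player B against R2: payoffs 3.1, 1.4, 0 → best response Left.
Player B against R3: payoffs 0.8, 4.9, 5.4 → best response Right.
Mutual best responses: (R2, Left).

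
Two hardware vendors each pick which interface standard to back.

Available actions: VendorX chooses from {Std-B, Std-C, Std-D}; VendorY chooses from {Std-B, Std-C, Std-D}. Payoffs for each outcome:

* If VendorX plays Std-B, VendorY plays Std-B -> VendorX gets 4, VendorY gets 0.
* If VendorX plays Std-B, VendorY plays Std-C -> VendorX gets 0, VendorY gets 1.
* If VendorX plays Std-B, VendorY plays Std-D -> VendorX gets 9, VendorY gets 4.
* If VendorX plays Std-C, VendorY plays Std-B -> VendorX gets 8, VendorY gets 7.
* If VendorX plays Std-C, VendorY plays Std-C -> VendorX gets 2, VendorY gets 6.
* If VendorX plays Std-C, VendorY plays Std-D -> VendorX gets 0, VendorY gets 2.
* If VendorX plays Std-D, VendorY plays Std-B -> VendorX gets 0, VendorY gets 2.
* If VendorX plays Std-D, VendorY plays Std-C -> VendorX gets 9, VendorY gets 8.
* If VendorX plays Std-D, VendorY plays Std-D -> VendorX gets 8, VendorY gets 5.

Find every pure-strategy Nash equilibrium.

For each strategy profile, look for a profitable unilateral deviation.
(Std-B, Std-B): VendorX can switch to Std-C (4 → 8). Not NE.
(Std-B, Std-C): VendorX can switch to Std-C (0 → 2). Not NE.
(Std-B, Std-D): VendorX gets 9, best alternative 8; VendorY gets 4, best alternative 1. No profitable deviation — NE.
(Std-C, Std-B): VendorX gets 8, best alternative 4; VendorY gets 7, best alternative 6. No profitable deviation — NE.
(Std-C, Std-C): VendorX can switch to Std-D (2 → 9). Not NE.
(Std-C, Std-D): VendorX can switch to Std-B (0 → 9). Not NE.
(Std-D, Std-B): VendorX can switch to Std-B (0 → 4). Not NE.
(Std-D, Std-C): VendorX gets 9, best alternative 2; VendorY gets 8, best alternative 5. No profitable deviation — NE.
(Std-D, Std-D): VendorX can switch to Std-B (8 → 9). Not NE.

The pure Nash equilibria are (Std-B, Std-D), (Std-C, Std-B), (Std-D, Std-C).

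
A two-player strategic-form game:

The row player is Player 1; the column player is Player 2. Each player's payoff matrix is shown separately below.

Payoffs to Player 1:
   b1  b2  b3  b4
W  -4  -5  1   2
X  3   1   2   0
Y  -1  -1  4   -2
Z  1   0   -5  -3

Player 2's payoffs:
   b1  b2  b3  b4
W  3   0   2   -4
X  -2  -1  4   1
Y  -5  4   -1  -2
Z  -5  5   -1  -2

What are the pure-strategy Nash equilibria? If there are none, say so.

none

For each strategy profile, look for a profitable unilateral deviation.
(W, b1): Player 1 can switch to X (-4 → 3). Not NE.
(W, b2): Player 1 can switch to X (-5 → 1). Not NE.
(W, b3): Player 1 can switch to X (1 → 2). Not NE.
(W, b4): Player 2 can switch to b1 (-4 → 3). Not NE.
(X, b1): Player 2 can switch to b2 (-2 → -1). Not NE.
(X, b2): Player 2 can switch to b3 (-1 → 4). Not NE.
(The remaining 10 profiles each have a profitable deviation by the same check.)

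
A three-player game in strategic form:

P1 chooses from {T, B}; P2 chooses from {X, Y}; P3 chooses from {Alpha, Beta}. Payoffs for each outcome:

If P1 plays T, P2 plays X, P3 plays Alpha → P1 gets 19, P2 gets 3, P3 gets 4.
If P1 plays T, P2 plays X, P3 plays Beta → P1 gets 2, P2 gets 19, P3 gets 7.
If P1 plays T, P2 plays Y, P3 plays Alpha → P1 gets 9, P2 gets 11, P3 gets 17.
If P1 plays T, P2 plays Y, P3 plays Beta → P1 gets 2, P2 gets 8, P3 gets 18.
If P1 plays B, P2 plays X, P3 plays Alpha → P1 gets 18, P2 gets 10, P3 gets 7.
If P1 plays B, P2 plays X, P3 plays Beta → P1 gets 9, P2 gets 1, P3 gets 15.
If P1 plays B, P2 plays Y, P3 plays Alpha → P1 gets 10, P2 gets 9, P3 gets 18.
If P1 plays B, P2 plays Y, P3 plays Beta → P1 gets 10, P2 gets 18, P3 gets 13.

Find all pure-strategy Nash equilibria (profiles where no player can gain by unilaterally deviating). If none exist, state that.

This game has no pure Nash equilibrium.

For each player, find the best response to each opponent profile; mutual best responses are the pure NE.
P1 against (X, Alpha): payoffs 19, 18 → best response T.
P1 against (X, Beta): payoffs 2, 9 → best response B.
P1 against (Y, Alpha): payoffs 9, 10 → best response B.
P1 against (Y, Beta): payoffs 2, 10 → best response B.
P2 against (T, Alpha): payoffs 3, 11 → best response Y.
P2 against (T, Beta): payoffs 19, 8 → best response X.
P2 against (B, Alpha): payoffs 10, 9 → best response X.
P2 against (B, Beta): payoffs 1, 18 → best response Y.
P3 against (T, X): payoffs 4, 7 → best response Beta.
P3 against (T, Y): payoffs 17, 18 → best response Beta.
P3 against (B, X): payoffs 7, 15 → best response Beta.
P3 against (B, Y): payoffs 18, 13 → best response Alpha.
No profile is a mutual best response for all players.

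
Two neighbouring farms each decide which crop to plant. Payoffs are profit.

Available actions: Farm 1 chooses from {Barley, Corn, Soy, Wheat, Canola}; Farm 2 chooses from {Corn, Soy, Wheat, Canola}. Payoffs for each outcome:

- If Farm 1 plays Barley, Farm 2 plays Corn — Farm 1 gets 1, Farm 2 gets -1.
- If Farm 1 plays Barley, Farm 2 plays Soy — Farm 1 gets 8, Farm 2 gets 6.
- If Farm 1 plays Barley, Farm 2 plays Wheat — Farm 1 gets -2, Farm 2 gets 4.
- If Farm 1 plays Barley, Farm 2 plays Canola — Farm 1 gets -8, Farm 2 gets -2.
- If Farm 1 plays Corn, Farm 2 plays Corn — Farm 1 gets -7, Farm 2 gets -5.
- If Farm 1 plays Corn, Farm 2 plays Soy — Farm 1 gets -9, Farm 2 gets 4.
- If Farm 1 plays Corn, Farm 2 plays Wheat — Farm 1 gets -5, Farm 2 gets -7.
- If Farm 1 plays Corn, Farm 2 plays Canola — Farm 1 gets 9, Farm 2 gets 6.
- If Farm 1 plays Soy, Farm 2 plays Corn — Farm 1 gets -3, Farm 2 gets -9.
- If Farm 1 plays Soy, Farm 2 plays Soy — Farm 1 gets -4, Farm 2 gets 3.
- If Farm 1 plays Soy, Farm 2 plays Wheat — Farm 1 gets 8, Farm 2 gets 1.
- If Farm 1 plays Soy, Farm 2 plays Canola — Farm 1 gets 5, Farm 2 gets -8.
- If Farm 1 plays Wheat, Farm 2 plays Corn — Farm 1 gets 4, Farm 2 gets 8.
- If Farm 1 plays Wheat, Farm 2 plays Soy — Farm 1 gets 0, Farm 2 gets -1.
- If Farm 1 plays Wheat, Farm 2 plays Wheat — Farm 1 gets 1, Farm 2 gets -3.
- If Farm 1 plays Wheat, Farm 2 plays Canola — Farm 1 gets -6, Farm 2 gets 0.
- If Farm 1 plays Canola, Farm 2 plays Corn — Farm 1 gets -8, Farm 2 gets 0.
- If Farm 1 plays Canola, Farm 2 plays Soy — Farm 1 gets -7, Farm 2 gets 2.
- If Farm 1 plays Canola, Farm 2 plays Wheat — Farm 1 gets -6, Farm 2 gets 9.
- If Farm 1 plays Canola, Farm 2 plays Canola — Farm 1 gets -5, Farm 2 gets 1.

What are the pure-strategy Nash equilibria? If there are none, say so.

Pure-strategy Nash equilibria: (Barley, Soy) and (Corn, Canola) and (Wheat, Corn)

(Barley, Corn): Farm 1 can switch to Wheat (1 → 4). Not NE.
(Barley, Soy): Farm 1 gets 8, best alternative 0; Farm 2 gets 6, best alternative 4. No profitable deviation — NE.
(Barley, Wheat): Farm 1 can switch to Soy (-2 → 8). Not NE.
(Barley, Canola): Farm 1 can switch to Corn (-8 → 9). Not NE.
(Corn, Corn): Farm 1 can switch to Barley (-7 → 1). Not NE.
(Corn, Soy): Farm 1 can switch to Barley (-9 → 8). Not NE.
(Corn, Wheat): Farm 1 can switch to Barley (-5 → -2). Not NE.
(Corn, Canola): Farm 1 gets 9, best alternative 5; Farm 2 gets 6, best alternative 4. No profitable deviation — NE.
(Soy, Corn): Farm 1 can switch to Barley (-3 → 1). Not NE.
(Soy, Soy): Farm 1 can switch to Barley (-4 → 8). Not NE.
(Soy, Wheat): Farm 2 can switch to Soy (1 → 3). Not NE.
(Soy, Canola): Farm 1 can switch to Corn (5 → 9). Not NE.
(Wheat, Corn): Farm 1 gets 4, best alternative 1; Farm 2 gets 8, best alternative 0. No profitable deviation — NE.
(The remaining 7 profiles each have a profitable deviation by the same check.)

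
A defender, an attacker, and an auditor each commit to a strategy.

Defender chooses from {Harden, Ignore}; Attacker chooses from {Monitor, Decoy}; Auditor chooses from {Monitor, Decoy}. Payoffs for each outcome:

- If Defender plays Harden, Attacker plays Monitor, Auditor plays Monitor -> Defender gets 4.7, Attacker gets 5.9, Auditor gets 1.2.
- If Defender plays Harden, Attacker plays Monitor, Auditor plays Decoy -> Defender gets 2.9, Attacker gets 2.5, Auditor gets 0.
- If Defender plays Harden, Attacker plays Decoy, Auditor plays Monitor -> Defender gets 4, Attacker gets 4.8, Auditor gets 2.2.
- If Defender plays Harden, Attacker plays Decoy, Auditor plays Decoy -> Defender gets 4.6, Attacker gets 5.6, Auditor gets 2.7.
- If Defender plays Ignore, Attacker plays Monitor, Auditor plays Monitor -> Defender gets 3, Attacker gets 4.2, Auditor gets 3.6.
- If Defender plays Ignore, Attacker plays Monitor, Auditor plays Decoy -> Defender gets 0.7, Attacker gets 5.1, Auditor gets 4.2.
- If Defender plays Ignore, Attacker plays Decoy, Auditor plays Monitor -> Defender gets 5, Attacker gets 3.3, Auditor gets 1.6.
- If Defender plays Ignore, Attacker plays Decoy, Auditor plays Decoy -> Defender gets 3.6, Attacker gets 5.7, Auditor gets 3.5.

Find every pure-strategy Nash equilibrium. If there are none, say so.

(Harden, Monitor, Monitor): Defender gets 4.7, best alternative 3; Attacker gets 5.9, best alternative 4.8; Auditor gets 1.2, best alternative 0. No profitable deviation — NE.
(Harden, Monitor, Decoy): Attacker can switch to Decoy (2.5 → 5.6). Not NE.
(Harden, Decoy, Monitor): Defender can switch to Ignore (4 → 5). Not NE.
(Harden, Decoy, Decoy): Defender gets 4.6, best alternative 3.6; Attacker gets 5.6, best alternative 2.5; Auditor gets 2.7, best alternative 2.2. No profitable deviation — NE.
(Ignore, Monitor, Monitor): Defender can switch to Harden (3 → 4.7). Not NE.
(Ignore, Monitor, Decoy): Defender can switch to Harden (0.7 → 2.9). Not NE.
(Ignore, Decoy, Monitor): Attacker can switch to Monitor (3.3 → 4.2). Not NE.
(Ignore, Decoy, Decoy): Defender can switch to Harden (3.6 → 4.6). Not NE.

The pure Nash equilibria are (Harden, Monitor, Monitor) and (Harden, Decoy, Decoy).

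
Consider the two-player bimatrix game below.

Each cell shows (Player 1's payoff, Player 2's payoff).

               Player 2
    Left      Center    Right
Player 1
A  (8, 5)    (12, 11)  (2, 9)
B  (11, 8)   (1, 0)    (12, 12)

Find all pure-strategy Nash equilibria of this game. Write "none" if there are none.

The pure Nash equilibria are (A, Center) and (B, Right).

Player 1 against Left: payoffs 8, 11 → best response B.
Player 1 against Center: payoffs 12, 1 → best response A.
Player 1 against Right: payoffs 2, 12 → best response B.
Player 2 against A: payoffs 5, 11, 9 → best response Center.
Player 2 against B: payoffs 8, 0, 12 → best response Right.
Mutual best responses: (A, Center); (B, Right).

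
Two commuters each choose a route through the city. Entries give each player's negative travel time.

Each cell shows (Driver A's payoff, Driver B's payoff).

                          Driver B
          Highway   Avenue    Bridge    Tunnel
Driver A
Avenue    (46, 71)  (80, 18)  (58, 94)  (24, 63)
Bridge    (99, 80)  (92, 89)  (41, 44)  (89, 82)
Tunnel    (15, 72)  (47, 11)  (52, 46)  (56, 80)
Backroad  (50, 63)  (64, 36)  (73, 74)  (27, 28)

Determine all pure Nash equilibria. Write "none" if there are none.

For each strategy profile, look for a profitable unilateral deviation.
(Avenue, Highway): Driver A can switch to Bridge (46 → 99). Not NE.
(Avenue, Avenue): Driver A can switch to Bridge (80 → 92). Not NE.
(Avenue, Bridge): Driver A can switch to Backroad (58 → 73). Not NE.
(Avenue, Tunnel): Driver A can switch to Bridge (24 → 89). Not NE.
(Bridge, Highway): Driver B can switch to Avenue (80 → 89). Not NE.
(Bridge, Avenue): Driver A gets 92, best alternative 80; Driver B gets 89, best alternative 82. No profitable deviation — NE.
(Bridge, Bridge): Driver A can switch to Avenue (41 → 58). Not NE.
(Bridge, Tunnel): Driver B can switch to Avenue (82 → 89). Not NE.
(Tunnel, Highway): Driver A can switch to Avenue (15 → 46). Not NE.
(Tunnel, Avenue): Driver A can switch to Avenue (47 → 80). Not NE.
(Tunnel, Bridge): Driver A can switch to Avenue (52 → 58). Not NE.
(Backroad, Bridge): Driver A gets 73, best alternative 58; Driver B gets 74, best alternative 63. No profitable deviation — NE.
(The remaining 4 profiles each have a profitable deviation by the same check.)

Pure-strategy Nash equilibria: (Bridge, Avenue), (Backroad, Bridge)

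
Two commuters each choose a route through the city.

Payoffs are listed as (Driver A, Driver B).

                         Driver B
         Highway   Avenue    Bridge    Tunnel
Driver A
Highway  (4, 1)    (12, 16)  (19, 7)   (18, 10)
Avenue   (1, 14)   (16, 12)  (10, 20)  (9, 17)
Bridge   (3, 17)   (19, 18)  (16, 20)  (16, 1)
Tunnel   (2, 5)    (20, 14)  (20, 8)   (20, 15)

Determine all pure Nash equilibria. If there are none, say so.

For each player, find the best response to each opponent profile; mutual best responses are the pure NE.
Driver A against Highway: payoffs 4, 1, 3, 2 → best response Highway.
Driver A against Avenue: payoffs 12, 16, 19, 20 → best response Tunnel.
Driver A against Bridge: payoffs 19, 10, 16, 20 → best response Tunnel.
Driver A against Tunnel: payoffs 18, 9, 16, 20 → best response Tunnel.
Driver B against Highway: payoffs 1, 16, 7, 10 → best response Avenue.
Driver B against Avenue: payoffs 14, 12, 20, 17 → best response Bridge.
Driver B against Bridge: payoffs 17, 18, 20, 1 → best response Bridge.
Driver B against Tunnel: payoffs 5, 14, 8, 15 → best response Tunnel.
Mutual best responses: (Tunnel, Tunnel).

Pure NE: (Tunnel, Tunnel)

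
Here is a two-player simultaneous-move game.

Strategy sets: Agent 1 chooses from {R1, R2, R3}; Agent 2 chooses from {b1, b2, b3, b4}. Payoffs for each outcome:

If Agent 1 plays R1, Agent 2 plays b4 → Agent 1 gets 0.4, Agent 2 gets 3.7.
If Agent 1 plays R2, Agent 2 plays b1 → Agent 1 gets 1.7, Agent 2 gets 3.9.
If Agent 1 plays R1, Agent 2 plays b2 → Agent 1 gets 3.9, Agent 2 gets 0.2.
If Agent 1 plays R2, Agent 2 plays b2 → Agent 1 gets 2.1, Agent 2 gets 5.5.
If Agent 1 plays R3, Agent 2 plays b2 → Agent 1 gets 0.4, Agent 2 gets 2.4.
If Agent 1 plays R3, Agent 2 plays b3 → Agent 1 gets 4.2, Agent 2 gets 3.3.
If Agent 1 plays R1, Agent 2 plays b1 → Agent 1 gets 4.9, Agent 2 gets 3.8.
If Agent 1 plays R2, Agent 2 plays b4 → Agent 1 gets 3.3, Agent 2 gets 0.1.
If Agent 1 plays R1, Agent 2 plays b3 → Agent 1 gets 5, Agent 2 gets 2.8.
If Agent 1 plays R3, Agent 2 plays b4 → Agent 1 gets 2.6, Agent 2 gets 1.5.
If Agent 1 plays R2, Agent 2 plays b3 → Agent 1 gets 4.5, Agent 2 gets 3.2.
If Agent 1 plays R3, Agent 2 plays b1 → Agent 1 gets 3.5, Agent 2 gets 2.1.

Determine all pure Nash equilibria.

Pure NE: (R1, b1)

Agent 1 against b1: payoffs 4.9, 1.7, 3.5 → best response R1.
Agent 1 against b2: payoffs 3.9, 2.1, 0.4 → best response R1.
Agent 1 against b3: payoffs 5, 4.5, 4.2 → best response R1.
Agent 1 against b4: payoffs 0.4, 3.3, 2.6 → best response R2.
Agent 2 against R1: payoffs 3.8, 0.2, 2.8, 3.7 → best response b1.
Agent 2 against R2: payoffs 3.9, 5.5, 3.2, 0.1 → best response b2.
Agent 2 against R3: payoffs 2.1, 2.4, 3.3, 1.5 → best response b3.
Mutual best responses: (R1, b1).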